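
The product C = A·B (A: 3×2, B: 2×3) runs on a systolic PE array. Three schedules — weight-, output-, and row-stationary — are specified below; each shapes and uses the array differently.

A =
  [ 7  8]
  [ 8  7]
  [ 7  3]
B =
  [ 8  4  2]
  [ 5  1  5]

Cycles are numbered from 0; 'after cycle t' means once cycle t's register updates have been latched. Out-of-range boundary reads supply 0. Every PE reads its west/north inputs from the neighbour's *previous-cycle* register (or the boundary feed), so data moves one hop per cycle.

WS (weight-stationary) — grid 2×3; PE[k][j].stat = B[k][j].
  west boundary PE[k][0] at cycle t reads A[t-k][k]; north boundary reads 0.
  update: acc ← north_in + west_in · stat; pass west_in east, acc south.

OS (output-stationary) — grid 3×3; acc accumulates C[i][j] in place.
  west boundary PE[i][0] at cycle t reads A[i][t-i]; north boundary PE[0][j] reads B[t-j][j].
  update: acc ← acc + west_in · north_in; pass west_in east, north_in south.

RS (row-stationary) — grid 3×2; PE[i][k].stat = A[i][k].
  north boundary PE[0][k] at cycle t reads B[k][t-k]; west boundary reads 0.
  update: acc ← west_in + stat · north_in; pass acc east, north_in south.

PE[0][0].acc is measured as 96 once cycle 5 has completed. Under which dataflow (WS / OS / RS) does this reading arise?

dataflow = OS

WS (2×3 grid), PE[0][0]:
  step 0 · PE0,0: acc=56; fwd→7 fwd↓56
  step 1 · PE0,0: acc=64; fwd→8 fwd↓64
  step 2 · PE0,0: acc=56; fwd→7 fwd↓56
  step 3 · PE0,0: acc=0; fwd→0 fwd↓0
  step 4 · PE0,0: acc=0; fwd→0 fwd↓0
  step 5 · PE0,0: acc=0; fwd→0 fwd↓0
OS (3×3 grid), PE[0][0]:
  step 0 · PE0,0: acc=56; fwd→7 fwd↓8
  step 1 · PE0,0: acc=96; fwd→8 fwd↓5
  step 2 · PE0,0: acc=96; fwd→0 fwd↓0
  step 3 · PE0,0: acc=96; fwd→0 fwd↓0
  step 4 · PE0,0: acc=96; fwd→0 fwd↓0
  step 5 · PE0,0: acc=96; fwd→0 fwd↓0
RS (3×2 grid), PE[0][0]:
  step 0 · PE0,0: acc=56; fwd→56 fwd↓8
  step 1 · PE0,0: acc=28; fwd→28 fwd↓4
  step 2 · PE0,0: acc=14; fwd→14 fwd↓2
  step 3 · PE0,0: acc=0; fwd→0 fwd↓0
  step 4 · PE0,0: acc=0; fwd→0 fwd↓0
  step 5 · PE0,0: acc=0; fwd→0 fwd↓0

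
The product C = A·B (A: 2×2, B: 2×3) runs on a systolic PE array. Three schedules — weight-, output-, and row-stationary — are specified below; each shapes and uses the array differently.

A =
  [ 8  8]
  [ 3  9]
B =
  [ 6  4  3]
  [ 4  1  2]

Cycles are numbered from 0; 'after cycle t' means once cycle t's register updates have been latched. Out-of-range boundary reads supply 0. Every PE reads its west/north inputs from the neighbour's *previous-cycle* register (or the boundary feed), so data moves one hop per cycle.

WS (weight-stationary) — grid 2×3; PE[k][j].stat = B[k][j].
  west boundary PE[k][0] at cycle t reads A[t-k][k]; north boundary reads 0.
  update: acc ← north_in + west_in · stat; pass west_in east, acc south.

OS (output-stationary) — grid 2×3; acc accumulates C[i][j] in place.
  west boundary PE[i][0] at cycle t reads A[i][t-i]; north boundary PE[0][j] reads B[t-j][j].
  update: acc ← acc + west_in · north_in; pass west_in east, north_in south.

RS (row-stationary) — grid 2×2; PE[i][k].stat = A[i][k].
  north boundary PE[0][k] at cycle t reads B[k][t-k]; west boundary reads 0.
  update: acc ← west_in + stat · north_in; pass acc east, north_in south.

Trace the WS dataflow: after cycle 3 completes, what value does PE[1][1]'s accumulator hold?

Tracing WS — 2×3 array, target PE[1][1]:
  0: (0,1).acc=0  regs=<0,0>
  0: (1,0).acc=0  regs=<0,0>
  0: (1,1).acc=0  regs=<0,0>
  1: (0,1).acc=32  regs=<8,32>
  1: (1,0).acc=80  regs=<8,80>
  1: (1,1).acc=0  regs=<0,0>
  2: (0,1).acc=12  regs=<3,12>
  2: (1,0).acc=54  regs=<9,54>
  2: (1,1).acc=40  regs=<8,40>
  3: (0,1).acc=0  regs=<0,0>
  3: (1,0).acc=0  regs=<0,0>
  3: (1,1).acc=21  regs=<9,21>

PE[1][1].acc = 21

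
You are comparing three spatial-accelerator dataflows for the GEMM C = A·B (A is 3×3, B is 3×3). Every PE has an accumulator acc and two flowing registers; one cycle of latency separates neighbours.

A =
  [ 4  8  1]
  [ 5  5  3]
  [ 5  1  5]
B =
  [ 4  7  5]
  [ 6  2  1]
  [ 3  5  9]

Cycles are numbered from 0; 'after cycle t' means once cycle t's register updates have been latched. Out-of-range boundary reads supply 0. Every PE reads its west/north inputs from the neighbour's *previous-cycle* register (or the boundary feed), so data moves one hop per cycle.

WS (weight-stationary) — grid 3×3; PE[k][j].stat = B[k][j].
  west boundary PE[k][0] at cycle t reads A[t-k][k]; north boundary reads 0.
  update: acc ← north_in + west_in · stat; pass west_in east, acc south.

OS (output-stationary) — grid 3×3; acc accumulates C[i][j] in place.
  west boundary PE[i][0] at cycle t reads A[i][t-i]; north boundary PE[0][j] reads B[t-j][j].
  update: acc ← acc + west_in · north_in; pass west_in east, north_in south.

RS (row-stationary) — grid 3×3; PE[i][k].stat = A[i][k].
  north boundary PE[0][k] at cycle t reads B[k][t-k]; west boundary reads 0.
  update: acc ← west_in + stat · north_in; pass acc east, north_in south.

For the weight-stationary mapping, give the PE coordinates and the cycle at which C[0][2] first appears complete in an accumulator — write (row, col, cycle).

WS: C[0][2] accumulates in PE[2][2]:
  @0  [2,2]  acc 0  |  →0  ↓0
  @1  [2,2]  acc 0  |  →0  ↓0
  @2  [2,2]  acc 0  |  →0  ↓0
  @3  [2,2]  acc 0  |  →0  ↓0
  @4  [2,2]  acc 37  |  →1  ↓37

(row, col, cycle) = (2, 2, 4)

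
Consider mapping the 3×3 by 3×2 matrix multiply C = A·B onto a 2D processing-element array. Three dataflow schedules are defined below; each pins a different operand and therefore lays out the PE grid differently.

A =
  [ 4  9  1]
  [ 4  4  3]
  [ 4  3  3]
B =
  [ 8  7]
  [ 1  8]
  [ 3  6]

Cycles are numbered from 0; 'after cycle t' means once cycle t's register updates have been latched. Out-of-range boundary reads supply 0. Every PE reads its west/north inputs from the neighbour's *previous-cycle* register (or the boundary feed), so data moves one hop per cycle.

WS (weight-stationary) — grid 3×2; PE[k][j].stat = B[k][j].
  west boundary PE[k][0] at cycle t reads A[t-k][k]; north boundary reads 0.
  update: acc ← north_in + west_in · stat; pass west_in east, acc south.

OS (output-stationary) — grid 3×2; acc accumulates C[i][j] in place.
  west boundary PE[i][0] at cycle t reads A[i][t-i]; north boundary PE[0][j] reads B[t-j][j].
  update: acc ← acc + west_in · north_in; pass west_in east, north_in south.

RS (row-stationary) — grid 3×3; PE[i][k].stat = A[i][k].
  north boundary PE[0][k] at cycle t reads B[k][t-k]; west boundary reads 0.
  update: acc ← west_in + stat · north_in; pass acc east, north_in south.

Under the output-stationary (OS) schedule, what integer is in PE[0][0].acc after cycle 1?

OS (3×2). Following PE[0][0] plus its west/north inputs:
  @0  [0,0]  acc 32  |  →4  ↓8
  @1  [0,0]  acc 41  |  →9  ↓1

PE[0][0].acc = 41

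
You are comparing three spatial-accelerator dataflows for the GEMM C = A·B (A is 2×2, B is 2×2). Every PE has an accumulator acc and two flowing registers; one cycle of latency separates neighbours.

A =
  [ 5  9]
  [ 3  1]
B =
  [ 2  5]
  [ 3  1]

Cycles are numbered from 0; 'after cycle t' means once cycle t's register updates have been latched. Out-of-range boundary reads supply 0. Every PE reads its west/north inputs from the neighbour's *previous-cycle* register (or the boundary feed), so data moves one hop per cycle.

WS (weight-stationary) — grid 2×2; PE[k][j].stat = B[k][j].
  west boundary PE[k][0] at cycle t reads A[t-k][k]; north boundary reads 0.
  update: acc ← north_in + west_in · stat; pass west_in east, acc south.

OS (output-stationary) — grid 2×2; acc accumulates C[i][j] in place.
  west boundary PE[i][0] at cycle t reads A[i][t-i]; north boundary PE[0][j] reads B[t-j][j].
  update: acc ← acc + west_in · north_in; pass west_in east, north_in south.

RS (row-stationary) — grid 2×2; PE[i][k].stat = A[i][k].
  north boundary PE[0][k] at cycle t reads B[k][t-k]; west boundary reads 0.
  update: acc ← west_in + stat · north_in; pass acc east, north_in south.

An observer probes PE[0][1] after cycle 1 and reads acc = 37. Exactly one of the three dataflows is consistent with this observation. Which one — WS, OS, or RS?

dataflow = RS

— WS: 2×2; PE[0][1] trace:
  t=0 PE[0][1]: acc=0 h=0 v=0
  t=1 PE[0][1]: acc=25 h=5 v=25
— OS: 2×2; PE[0][1] trace:
  t=0 PE[0][1]: acc=0 h=0 v=0
  t=1 PE[0][1]: acc=25 h=5 v=5
— RS: 2×2; PE[0][1] trace:
  t=0 PE[0][1]: acc=0 h=0 v=0
  t=1 PE[0][1]: acc=37 h=37 v=3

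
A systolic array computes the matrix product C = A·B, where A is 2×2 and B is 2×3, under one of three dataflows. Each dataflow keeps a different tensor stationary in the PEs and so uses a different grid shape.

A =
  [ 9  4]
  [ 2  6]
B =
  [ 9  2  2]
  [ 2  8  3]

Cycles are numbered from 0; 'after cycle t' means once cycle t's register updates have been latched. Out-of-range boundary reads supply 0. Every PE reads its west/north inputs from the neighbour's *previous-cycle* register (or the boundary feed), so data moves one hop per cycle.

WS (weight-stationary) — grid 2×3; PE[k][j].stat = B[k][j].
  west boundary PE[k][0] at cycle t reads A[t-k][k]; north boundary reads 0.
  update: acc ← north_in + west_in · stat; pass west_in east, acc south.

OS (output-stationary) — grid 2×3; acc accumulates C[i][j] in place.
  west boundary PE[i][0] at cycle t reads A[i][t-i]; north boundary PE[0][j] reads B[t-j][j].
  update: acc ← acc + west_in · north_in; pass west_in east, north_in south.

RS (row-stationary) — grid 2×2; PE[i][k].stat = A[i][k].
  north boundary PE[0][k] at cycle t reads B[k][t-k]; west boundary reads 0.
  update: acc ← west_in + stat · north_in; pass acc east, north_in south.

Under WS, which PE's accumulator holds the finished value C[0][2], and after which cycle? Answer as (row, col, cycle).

(row, col, cycle) = (1, 2, 3)

Under WS, C[0][2] lands at PE[1][2]:
  0: (1,2).acc=0  regs=<0,0>
  1: (1,2).acc=0  regs=<0,0>
  2: (1,2).acc=0  regs=<0,0>
  3: (1,2).acc=30  regs=<4,30>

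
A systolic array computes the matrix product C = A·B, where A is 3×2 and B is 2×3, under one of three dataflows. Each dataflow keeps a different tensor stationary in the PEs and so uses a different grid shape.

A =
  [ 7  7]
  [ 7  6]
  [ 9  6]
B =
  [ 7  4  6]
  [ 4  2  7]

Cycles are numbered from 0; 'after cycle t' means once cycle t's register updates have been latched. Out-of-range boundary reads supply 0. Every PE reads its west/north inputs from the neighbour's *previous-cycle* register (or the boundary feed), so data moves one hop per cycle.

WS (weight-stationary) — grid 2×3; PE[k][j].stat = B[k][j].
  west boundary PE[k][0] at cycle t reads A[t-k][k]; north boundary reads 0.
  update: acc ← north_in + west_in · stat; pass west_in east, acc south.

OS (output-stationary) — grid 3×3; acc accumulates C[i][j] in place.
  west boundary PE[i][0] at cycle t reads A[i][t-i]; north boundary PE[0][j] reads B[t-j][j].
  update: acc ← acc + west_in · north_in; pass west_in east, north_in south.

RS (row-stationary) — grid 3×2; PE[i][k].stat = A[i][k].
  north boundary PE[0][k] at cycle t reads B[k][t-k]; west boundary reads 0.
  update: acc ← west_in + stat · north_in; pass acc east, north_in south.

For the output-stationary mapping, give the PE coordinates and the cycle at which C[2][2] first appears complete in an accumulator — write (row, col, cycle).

(row, col, cycle) = (2, 2, 5)

OS — PE[2][2] is where C[2][2] collects:
  after 0 — PE[2][2] acc=0, pass-E 0, pass-S 0
  after 1 — PE[2][2] acc=0, pass-E 0, pass-S 0
  after 2 — PE[2][2] acc=0, pass-E 0, pass-S 0
  after 3 — PE[2][2] acc=0, pass-E 0, pass-S 0
  after 4 — PE[2][2] acc=54, pass-E 9, pass-S 6
  after 5 — PE[2][2] acc=96, pass-E 6, pass-S 7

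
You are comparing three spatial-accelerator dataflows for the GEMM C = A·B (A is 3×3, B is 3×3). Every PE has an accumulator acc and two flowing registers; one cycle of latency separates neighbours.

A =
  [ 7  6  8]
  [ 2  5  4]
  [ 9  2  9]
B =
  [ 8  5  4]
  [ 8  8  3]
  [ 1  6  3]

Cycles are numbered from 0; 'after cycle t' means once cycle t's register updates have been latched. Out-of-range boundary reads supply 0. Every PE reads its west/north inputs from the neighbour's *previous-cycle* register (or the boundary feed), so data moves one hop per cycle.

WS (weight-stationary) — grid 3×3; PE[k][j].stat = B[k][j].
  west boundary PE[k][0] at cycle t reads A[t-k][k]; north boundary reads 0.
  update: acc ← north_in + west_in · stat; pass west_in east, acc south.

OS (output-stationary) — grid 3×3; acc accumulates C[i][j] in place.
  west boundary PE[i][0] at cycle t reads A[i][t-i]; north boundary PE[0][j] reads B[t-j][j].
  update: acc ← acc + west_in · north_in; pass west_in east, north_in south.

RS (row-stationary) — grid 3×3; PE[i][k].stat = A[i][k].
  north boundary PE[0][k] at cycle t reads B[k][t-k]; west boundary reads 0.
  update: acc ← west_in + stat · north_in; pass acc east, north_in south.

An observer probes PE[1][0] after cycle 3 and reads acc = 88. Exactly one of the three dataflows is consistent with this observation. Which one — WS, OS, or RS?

Under WS (3×3), PE[1][0]:
  t=0 PE[1][0]: acc=0 h=0 v=0
  t=1 PE[1][0]: acc=104 h=6 v=104
  t=2 PE[1][0]: acc=56 h=5 v=56
  t=3 PE[1][0]: acc=88 h=2 v=88
Under OS (3×3), PE[1][0]:
  t=0 PE[1][0]: acc=0 h=0 v=0
  t=1 PE[1][0]: acc=16 h=2 v=8
  t=2 PE[1][0]: acc=56 h=5 v=8
  t=3 PE[1][0]: acc=60 h=4 v=1
Under RS (3×3), PE[1][0]:
  t=0 PE[1][0]: acc=0 h=0 v=0
  t=1 PE[1][0]: acc=16 h=16 v=8
  t=2 PE[1][0]: acc=10 h=10 v=5
  t=3 PE[1][0]: acc=8 h=8 v=4

dataflow = WS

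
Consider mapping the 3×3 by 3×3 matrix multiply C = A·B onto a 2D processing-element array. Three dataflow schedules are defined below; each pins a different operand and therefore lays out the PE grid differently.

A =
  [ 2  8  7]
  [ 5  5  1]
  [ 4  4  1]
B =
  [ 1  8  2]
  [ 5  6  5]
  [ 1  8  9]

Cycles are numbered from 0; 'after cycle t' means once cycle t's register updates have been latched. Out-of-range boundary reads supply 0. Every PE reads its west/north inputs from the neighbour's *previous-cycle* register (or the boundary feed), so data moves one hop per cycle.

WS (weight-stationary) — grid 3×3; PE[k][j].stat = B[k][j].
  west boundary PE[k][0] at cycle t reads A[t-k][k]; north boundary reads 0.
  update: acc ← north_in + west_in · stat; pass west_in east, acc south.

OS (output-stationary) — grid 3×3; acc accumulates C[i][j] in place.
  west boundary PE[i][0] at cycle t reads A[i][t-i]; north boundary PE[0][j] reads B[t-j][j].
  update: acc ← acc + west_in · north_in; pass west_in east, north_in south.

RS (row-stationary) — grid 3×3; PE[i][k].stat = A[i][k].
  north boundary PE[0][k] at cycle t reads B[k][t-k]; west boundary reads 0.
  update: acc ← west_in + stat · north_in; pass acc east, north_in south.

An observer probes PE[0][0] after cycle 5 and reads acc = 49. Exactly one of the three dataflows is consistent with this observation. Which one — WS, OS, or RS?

Under WS (3×3), PE[0][0]:
  after 0 — PE[0][0] acc=2, pass-E 2, pass-S 2
  after 1 — PE[0][0] acc=5, pass-E 5, pass-S 5
  after 2 — PE[0][0] acc=4, pass-E 4, pass-S 4
  after 3 — PE[0][0] acc=0, pass-E 0, pass-S 0
  after 4 — PE[0][0] acc=0, pass-E 0, pass-S 0
  after 5 — PE[0][0] acc=0, pass-E 0, pass-S 0
Under OS (3×3), PE[0][0]:
  after 0 — PE[0][0] acc=2, pass-E 2, pass-S 1
  after 1 — PE[0][0] acc=42, pass-E 8, pass-S 5
  after 2 — PE[0][0] acc=49, pass-E 7, pass-S 1
  after 3 — PE[0][0] acc=49, pass-E 0, pass-S 0
  after 4 — PE[0][0] acc=49, pass-E 0, pass-S 0
  after 5 — PE[0][0] acc=49, pass-E 0, pass-S 0
Under RS (3×3), PE[0][0]:
  after 0 — PE[0][0] acc=2, pass-E 2, pass-S 1
  after 1 — PE[0][0] acc=16, pass-E 16, pass-S 8
  after 2 — PE[0][0] acc=4, pass-E 4, pass-S 2
  after 3 — PE[0][0] acc=0, pass-E 0, pass-S 0
  after 4 — PE[0][0] acc=0, pass-E 0, pass-S 0
  after 5 — PE[0][0] acc=0, pass-E 0, pass-S 0

dataflow = OS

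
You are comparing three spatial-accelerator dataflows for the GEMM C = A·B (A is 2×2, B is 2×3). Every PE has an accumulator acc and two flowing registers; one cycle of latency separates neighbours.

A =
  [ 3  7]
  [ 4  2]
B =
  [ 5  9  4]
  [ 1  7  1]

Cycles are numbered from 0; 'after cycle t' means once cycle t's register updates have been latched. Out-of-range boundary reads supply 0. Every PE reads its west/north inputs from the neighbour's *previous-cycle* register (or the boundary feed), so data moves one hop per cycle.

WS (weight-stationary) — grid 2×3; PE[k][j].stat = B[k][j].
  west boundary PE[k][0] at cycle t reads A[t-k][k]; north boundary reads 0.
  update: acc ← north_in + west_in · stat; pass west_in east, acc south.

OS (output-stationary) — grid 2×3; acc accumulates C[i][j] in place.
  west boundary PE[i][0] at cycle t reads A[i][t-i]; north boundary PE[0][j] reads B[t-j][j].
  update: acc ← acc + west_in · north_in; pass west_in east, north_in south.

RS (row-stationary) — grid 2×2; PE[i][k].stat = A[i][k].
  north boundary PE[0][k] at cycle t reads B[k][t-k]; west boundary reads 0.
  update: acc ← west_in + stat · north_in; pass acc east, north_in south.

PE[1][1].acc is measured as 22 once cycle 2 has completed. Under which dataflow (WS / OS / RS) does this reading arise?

dataflow = RS

WS (2×3 grid), PE[1][1]:
  cycle 0: PE[1][1] → acc 0, east 0, south 0
  cycle 1: PE[1][1] → acc 0, east 0, south 0
  cycle 2: PE[1][1] → acc 76, east 7, south 76
OS (2×3 grid), PE[1][1]:
  cycle 0: PE[1][1] → acc 0, east 0, south 0
  cycle 1: PE[1][1] → acc 0, east 0, south 0
  cycle 2: PE[1][1] → acc 36, east 4, south 9
RS (2×2 grid), PE[1][1]:
  cycle 0: PE[1][1] → acc 0, east 0, south 0
  cycle 1: PE[1][1] → acc 0, east 0, south 0
  cycle 2: PE[1][1] → acc 22, east 22, south 1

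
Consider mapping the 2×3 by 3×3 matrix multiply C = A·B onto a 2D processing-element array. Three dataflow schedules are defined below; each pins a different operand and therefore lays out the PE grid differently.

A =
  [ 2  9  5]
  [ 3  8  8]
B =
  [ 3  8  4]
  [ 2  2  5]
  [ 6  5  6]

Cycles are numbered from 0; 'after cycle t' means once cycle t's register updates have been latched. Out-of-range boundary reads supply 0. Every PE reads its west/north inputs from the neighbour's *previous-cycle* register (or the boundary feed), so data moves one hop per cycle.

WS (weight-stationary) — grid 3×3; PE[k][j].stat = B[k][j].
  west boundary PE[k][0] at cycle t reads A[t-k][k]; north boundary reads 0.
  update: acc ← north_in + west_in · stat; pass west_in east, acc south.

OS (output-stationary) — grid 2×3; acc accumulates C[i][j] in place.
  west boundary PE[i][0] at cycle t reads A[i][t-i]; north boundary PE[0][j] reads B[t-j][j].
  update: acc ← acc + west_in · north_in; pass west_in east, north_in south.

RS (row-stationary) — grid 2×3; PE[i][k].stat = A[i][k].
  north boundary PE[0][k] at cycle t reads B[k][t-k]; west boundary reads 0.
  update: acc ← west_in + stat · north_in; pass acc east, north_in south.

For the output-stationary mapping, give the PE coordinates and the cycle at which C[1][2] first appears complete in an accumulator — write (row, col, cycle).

OS: C[1][2] accumulates in PE[1][2]:
  c0 r1c2: 0 / 0 / 0
  c1 r1c2: 0 / 0 / 0
  c2 r1c2: 0 / 0 / 0
  c3 r1c2: 12 / 3 / 4
  c4 r1c2: 52 / 8 / 5
  c5 r1c2: 100 / 8 / 6

(row, col, cycle) = (1, 2, 5)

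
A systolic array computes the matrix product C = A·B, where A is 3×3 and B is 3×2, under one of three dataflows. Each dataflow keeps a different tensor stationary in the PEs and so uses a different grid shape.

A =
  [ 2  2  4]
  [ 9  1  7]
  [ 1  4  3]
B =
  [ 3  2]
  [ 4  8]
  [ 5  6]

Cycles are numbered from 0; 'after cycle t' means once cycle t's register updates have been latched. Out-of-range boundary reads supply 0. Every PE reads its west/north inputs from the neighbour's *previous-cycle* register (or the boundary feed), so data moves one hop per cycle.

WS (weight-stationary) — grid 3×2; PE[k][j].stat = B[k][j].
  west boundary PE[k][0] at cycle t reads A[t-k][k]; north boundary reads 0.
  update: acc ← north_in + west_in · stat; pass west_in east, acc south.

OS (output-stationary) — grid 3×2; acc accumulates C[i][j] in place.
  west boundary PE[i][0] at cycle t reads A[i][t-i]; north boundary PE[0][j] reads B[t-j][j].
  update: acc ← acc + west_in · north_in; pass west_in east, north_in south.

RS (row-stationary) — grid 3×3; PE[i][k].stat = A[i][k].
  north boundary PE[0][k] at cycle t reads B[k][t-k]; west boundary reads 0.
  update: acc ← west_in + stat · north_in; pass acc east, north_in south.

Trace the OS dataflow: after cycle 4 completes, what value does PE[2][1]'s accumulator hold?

PE[2][1].acc = 34

Tracing OS — 3×2 array, target PE[2][1]:
  t=0 PE[1][1]: acc=0 h=0 v=0
  t=0 PE[2][0]: acc=0 h=0 v=0
  t=0 PE[2][1]: acc=0 h=0 v=0
  t=1 PE[1][1]: acc=0 h=0 v=0
  t=1 PE[2][0]: acc=0 h=0 v=0
  t=1 PE[2][1]: acc=0 h=0 v=0
  t=2 PE[1][1]: acc=18 h=9 v=2
  t=2 PE[2][0]: acc=3 h=1 v=3
  t=2 PE[2][1]: acc=0 h=0 v=0
  t=3 PE[1][1]: acc=26 h=1 v=8
  t=3 PE[2][0]: acc=19 h=4 v=4
  t=3 PE[2][1]: acc=2 h=1 v=2
  t=4 PE[1][1]: acc=68 h=7 v=6
  t=4 PE[2][0]: acc=34 h=3 v=5
  t=4 PE[2][1]: acc=34 h=4 v=8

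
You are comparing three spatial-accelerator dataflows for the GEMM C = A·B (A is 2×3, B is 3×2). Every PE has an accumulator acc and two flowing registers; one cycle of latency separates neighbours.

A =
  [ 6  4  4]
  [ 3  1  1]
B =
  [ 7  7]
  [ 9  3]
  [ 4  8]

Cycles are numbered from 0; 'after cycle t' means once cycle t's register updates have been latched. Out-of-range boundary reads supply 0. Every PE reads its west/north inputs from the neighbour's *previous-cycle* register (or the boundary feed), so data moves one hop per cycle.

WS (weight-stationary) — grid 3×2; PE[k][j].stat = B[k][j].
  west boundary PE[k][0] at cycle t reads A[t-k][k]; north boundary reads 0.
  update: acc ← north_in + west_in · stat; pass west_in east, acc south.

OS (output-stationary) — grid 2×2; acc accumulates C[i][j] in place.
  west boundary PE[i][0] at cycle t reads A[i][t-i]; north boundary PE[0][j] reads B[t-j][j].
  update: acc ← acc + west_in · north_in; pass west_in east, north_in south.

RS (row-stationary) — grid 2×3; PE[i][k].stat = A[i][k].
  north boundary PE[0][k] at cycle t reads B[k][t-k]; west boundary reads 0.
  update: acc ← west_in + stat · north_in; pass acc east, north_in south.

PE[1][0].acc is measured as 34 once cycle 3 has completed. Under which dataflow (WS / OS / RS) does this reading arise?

WS (3×2 grid), PE[1][0]:
  cycle 0: PE[1][0] → acc 0, east 0, south 0
  cycle 1: PE[1][0] → acc 78, east 4, south 78
  cycle 2: PE[1][0] → acc 30, east 1, south 30
  cycle 3: PE[1][0] → acc 0, east 0, south 0
OS (2×2 grid), PE[1][0]:
  cycle 0: PE[1][0] → acc 0, east 0, south 0
  cycle 1: PE[1][0] → acc 21, east 3, south 7
  cycle 2: PE[1][0] → acc 30, east 1, south 9
  cycle 3: PE[1][0] → acc 34, east 1, south 4
RS (2×3 grid), PE[1][0]:
  cycle 0: PE[1][0] → acc 0, east 0, south 0
  cycle 1: PE[1][0] → acc 21, east 21, south 7
  cycle 2: PE[1][0] → acc 21, east 21, south 7
  cycle 3: PE[1][0] → acc 0, east 0, south 0

dataflow = OS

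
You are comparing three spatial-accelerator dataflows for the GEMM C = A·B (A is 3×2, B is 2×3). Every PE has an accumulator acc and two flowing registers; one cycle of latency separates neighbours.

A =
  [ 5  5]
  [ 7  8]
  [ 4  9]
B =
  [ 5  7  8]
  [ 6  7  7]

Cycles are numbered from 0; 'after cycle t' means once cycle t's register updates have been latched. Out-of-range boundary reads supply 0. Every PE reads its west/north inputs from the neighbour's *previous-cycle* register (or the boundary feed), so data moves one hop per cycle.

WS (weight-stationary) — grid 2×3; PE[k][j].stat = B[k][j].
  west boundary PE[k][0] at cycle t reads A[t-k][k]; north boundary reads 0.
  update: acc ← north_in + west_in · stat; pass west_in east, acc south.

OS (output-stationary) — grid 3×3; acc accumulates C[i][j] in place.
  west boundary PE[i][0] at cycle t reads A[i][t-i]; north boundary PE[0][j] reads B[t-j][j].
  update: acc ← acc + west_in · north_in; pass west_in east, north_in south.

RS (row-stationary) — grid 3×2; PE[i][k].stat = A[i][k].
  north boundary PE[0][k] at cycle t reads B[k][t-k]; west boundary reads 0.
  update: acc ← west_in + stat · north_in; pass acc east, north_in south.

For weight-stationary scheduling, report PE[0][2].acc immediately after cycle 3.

PE[0][2].acc = 56

WS on a 2×3 grid — tracing PE[0][2] and its feeders:
  0: (0,1).acc=0  regs=<0,0>
  0: (0,2).acc=0  regs=<0,0>
  1: (0,1).acc=35  regs=<5,35>
  1: (0,2).acc=0  regs=<0,0>
  2: (0,1).acc=49  regs=<7,49>
  2: (0,2).acc=40  regs=<5,40>
  3: (0,1).acc=28  regs=<4,28>
  3: (0,2).acc=56  regs=<7,56>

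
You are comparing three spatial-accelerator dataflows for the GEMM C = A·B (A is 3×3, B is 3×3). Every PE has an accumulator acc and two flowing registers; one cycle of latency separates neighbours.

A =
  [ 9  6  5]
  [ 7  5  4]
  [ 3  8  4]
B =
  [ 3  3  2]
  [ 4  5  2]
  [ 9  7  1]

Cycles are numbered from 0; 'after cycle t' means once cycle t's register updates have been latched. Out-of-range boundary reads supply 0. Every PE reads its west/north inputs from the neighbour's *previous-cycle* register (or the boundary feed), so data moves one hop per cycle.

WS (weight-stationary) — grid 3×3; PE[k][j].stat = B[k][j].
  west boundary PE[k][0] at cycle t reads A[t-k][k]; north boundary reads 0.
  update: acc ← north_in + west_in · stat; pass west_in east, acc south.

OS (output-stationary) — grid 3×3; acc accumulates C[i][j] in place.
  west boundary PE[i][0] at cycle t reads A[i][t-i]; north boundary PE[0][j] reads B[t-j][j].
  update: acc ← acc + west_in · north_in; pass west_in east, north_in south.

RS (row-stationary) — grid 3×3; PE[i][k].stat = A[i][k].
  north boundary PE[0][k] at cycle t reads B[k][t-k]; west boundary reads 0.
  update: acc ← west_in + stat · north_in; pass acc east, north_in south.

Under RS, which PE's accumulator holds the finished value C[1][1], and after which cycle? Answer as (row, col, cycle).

RS: C[1][1] accumulates in PE[1][2]:
  [0] (1,2) acc=0 (h:0 v:0)
  [1] (1,2) acc=0 (h:0 v:0)
  [2] (1,2) acc=0 (h:0 v:0)
  [3] (1,2) acc=77 (h:77 v:9)
  [4] (1,2) acc=74 (h:74 v:7)

(row, col, cycle) = (1, 2, 4)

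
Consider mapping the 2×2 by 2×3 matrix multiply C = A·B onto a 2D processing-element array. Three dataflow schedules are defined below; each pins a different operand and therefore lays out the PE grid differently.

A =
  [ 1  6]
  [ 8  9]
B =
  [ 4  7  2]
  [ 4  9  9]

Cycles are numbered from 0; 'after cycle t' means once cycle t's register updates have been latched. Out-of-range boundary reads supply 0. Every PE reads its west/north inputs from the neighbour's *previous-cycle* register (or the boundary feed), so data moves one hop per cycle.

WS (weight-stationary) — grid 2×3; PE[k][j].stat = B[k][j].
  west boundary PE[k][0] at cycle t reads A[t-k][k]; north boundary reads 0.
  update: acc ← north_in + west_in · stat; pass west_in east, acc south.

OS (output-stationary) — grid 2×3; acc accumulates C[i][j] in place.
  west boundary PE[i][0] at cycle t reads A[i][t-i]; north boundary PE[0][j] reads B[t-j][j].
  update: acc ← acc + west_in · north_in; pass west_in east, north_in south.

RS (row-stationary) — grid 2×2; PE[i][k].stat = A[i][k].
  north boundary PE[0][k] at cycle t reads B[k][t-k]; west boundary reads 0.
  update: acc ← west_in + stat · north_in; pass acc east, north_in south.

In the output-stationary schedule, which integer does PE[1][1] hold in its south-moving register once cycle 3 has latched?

register = 9

OS (2×3). Following PE[1][1] plus its west/north inputs:
  [0] (0,1) acc=0 (h:0 v:0)
  [0] (1,0) acc=0 (h:0 v:0)
  [0] (1,1) acc=0 (h:0 v:0)
  [1] (0,1) acc=7 (h:1 v:7)
  [1] (1,0) acc=32 (h:8 v:4)
  [1] (1,1) acc=0 (h:0 v:0)
  [2] (0,1) acc=61 (h:6 v:9)
  [2] (1,0) acc=68 (h:9 v:4)
  [2] (1,1) acc=56 (h:8 v:7)
  [3] (0,1) acc=61 (h:0 v:0)
  [3] (1,0) acc=68 (h:0 v:0)
  [3] (1,1) acc=137 (h:9 v:9)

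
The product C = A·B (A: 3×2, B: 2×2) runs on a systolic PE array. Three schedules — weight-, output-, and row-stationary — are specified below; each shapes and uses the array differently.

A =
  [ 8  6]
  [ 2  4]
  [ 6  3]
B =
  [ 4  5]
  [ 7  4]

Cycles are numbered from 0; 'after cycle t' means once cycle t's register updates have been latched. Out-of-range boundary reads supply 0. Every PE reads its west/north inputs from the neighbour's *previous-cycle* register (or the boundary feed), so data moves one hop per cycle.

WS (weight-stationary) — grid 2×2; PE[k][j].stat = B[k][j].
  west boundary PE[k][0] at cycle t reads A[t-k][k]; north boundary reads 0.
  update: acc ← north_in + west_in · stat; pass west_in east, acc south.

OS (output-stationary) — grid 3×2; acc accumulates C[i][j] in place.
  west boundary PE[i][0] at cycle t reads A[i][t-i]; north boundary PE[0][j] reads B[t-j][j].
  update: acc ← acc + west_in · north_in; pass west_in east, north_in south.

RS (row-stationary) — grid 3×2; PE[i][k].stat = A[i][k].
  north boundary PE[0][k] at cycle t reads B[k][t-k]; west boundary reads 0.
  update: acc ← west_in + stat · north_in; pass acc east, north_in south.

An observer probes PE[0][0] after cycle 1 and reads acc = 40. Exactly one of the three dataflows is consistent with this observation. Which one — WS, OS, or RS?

dataflow = RS

WS (2×2 grid), PE[0][0]:
  c0 r0c0: 32 / 8 / 32
  c1 r0c0: 8 / 2 / 8
OS (3×2 grid), PE[0][0]:
  c0 r0c0: 32 / 8 / 4
  c1 r0c0: 74 / 6 / 7
RS (3×2 grid), PE[0][0]:
  c0 r0c0: 32 / 32 / 4
  c1 r0c0: 40 / 40 / 5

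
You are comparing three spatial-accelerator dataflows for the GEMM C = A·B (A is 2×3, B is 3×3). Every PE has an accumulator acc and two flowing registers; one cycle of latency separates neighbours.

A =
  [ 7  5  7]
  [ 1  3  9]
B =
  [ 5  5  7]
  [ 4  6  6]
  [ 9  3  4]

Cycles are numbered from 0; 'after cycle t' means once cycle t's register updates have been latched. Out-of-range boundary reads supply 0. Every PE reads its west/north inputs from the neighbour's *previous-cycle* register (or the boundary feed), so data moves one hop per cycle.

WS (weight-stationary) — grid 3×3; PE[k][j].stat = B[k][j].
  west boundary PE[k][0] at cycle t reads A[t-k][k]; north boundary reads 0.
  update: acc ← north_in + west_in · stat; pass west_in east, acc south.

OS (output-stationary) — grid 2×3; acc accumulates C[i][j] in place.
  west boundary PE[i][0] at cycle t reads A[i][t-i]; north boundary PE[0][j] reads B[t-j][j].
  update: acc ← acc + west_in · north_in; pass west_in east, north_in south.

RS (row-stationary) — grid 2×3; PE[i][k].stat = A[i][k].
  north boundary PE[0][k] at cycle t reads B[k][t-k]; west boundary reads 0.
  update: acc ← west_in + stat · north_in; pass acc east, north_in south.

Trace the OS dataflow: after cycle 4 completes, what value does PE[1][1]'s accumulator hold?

PE[1][1].acc = 50

OS 2×3: PE[1][1] cycle-by-cycle (with neighbour feeds):
  [0] (0,1) acc=0 (h:0 v:0)
  [0] (1,0) acc=0 (h:0 v:0)
  [0] (1,1) acc=0 (h:0 v:0)
  [1] (0,1) acc=35 (h:7 v:5)
  [1] (1,0) acc=5 (h:1 v:5)
  [1] (1,1) acc=0 (h:0 v:0)
  [2] (0,1) acc=65 (h:5 v:6)
  [2] (1,0) acc=17 (h:3 v:4)
  [2] (1,1) acc=5 (h:1 v:5)
  [3] (0,1) acc=86 (h:7 v:3)
  [3] (1,0) acc=98 (h:9 v:9)
  [3] (1,1) acc=23 (h:3 v:6)
  [4] (0,1) acc=86 (h:0 v:0)
  [4] (1,0) acc=98 (h:0 v:0)
  [4] (1,1) acc=50 (h:9 v:3)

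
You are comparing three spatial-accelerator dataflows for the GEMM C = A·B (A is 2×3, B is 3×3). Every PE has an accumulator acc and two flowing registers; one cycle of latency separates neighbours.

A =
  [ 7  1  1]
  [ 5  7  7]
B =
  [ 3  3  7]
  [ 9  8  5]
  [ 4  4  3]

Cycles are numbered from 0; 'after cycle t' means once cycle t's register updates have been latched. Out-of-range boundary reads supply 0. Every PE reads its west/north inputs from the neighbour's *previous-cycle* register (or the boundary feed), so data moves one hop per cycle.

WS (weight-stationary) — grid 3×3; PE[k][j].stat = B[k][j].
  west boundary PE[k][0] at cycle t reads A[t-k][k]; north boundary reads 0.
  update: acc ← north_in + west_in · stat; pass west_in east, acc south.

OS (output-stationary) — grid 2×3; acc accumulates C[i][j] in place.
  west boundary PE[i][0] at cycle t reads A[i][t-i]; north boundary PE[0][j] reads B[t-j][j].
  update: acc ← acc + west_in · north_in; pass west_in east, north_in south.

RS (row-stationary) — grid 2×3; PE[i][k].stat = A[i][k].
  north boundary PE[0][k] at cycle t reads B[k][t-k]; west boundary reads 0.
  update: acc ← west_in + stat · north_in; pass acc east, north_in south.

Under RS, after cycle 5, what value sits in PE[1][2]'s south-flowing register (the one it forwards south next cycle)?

RS 2×3: PE[1][2] cycle-by-cycle (with neighbour feeds):
  after 0 — PE[0][2] acc=0, pass-E 0, pass-S 0
  after 0 — PE[1][1] acc=0, pass-E 0, pass-S 0
  after 0 — PE[1][2] acc=0, pass-E 0, pass-S 0
  after 1 — PE[0][2] acc=0, pass-E 0, pass-S 0
  after 1 — PE[1][1] acc=0, pass-E 0, pass-S 0
  after 1 — PE[1][2] acc=0, pass-E 0, pass-S 0
  after 2 — PE[0][2] acc=34, pass-E 34, pass-S 4
  after 2 — PE[1][1] acc=78, pass-E 78, pass-S 9
  after 2 — PE[1][2] acc=0, pass-E 0, pass-S 0
  after 3 — PE[0][2] acc=33, pass-E 33, pass-S 4
  after 3 — PE[1][1] acc=71, pass-E 71, pass-S 8
  after 3 — PE[1][2] acc=106, pass-E 106, pass-S 4
  after 4 — PE[0][2] acc=57, pass-E 57, pass-S 3
  after 4 — PE[1][1] acc=70, pass-E 70, pass-S 5
  after 4 — PE[1][2] acc=99, pass-E 99, pass-S 4
  after 5 — PE[0][2] acc=0, pass-E 0, pass-S 0
  after 5 — PE[1][1] acc=0, pass-E 0, pass-S 0
  after 5 — PE[1][2] acc=91, pass-E 91, pass-S 3

register = 3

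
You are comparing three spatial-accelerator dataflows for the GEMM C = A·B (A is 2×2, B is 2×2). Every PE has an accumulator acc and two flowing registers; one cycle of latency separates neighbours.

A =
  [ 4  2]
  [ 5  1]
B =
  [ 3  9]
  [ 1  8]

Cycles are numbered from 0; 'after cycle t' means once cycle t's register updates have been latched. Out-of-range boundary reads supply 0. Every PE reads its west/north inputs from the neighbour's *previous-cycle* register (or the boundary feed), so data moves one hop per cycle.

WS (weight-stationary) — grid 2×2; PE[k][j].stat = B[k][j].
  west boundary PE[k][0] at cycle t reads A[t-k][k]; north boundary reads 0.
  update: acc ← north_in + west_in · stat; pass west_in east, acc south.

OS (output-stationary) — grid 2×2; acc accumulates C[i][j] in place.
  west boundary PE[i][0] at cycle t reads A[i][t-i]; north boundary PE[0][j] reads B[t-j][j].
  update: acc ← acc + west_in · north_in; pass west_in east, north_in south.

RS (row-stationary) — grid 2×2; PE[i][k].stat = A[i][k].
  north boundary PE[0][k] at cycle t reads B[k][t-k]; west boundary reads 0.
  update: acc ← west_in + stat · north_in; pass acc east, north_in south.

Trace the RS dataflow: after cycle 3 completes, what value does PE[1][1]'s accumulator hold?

RS (2×2). Following PE[1][1] plus its west/north inputs:
  after 0 — PE[0][1] acc=0, pass-E 0, pass-S 0
  after 0 — PE[1][0] acc=0, pass-E 0, pass-S 0
  after 0 — PE[1][1] acc=0, pass-E 0, pass-S 0
  after 1 — PE[0][1] acc=14, pass-E 14, pass-S 1
  after 1 — PE[1][0] acc=15, pass-E 15, pass-S 3
  after 1 — PE[1][1] acc=0, pass-E 0, pass-S 0
  after 2 — PE[0][1] acc=52, pass-E 52, pass-S 8
  after 2 — PE[1][0] acc=45, pass-E 45, pass-S 9
  after 2 — PE[1][1] acc=16, pass-E 16, pass-S 1
  after 3 — PE[0][1] acc=0, pass-E 0, pass-S 0
  after 3 — PE[1][0] acc=0, pass-E 0, pass-S 0
  after 3 — PE[1][1] acc=53, pass-E 53, pass-S 8

PE[1][1].acc = 53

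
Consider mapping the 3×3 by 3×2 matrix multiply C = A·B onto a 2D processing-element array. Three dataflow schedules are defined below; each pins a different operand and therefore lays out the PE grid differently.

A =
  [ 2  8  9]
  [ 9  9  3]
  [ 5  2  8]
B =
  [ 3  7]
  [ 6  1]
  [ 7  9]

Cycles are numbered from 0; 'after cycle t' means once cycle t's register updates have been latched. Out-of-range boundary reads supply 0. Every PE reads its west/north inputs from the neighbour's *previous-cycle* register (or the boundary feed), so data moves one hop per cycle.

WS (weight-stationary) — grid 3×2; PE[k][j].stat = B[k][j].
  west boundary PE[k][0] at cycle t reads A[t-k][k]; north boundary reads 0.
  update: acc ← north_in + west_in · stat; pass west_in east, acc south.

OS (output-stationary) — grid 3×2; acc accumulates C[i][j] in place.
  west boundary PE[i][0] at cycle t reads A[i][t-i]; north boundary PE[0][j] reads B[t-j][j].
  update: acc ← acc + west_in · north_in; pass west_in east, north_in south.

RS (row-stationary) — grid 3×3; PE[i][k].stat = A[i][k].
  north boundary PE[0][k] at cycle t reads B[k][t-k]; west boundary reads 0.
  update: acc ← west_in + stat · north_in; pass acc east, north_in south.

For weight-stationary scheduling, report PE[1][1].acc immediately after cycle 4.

PE[1][1].acc = 37

WS 3×2: PE[1][1] cycle-by-cycle (with neighbour feeds):
  t=0 PE[0][1]: acc=0 h=0 v=0
  t=0 PE[1][0]: acc=0 h=0 v=0
  t=0 PE[1][1]: acc=0 h=0 v=0
  t=1 PE[0][1]: acc=14 h=2 v=14
  t=1 PE[1][0]: acc=54 h=8 v=54
  t=1 PE[1][1]: acc=0 h=0 v=0
  t=2 PE[0][1]: acc=63 h=9 v=63
  t=2 PE[1][0]: acc=81 h=9 v=81
  t=2 PE[1][1]: acc=22 h=8 v=22
  t=3 PE[0][1]: acc=35 h=5 v=35
  t=3 PE[1][0]: acc=27 h=2 v=27
  t=3 PE[1][1]: acc=72 h=9 v=72
  t=4 PE[0][1]: acc=0 h=0 v=0
  t=4 PE[1][0]: acc=0 h=0 v=0
  t=4 PE[1][1]: acc=37 h=2 v=37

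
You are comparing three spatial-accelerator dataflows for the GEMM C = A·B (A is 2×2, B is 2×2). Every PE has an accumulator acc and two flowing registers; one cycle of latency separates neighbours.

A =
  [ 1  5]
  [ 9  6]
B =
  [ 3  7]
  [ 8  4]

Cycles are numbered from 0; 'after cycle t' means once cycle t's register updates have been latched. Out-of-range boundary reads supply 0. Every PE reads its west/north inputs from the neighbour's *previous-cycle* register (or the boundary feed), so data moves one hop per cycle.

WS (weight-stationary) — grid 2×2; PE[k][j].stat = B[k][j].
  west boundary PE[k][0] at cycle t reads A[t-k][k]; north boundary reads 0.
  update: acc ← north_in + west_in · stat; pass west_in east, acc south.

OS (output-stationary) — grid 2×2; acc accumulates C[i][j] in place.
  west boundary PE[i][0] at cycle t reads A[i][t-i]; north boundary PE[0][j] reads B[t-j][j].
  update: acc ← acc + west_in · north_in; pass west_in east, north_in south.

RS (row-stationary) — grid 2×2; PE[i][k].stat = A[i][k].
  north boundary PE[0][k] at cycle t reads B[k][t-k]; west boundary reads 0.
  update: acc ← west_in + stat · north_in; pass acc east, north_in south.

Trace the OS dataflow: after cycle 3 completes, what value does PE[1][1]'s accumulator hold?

OS (2×2). Following PE[1][1] plus its west/north inputs:
  [0] (0,1) acc=0 (h:0 v:0)
  [0] (1,0) acc=0 (h:0 v:0)
  [0] (1,1) acc=0 (h:0 v:0)
  [1] (0,1) acc=7 (h:1 v:7)
  [1] (1,0) acc=27 (h:9 v:3)
  [1] (1,1) acc=0 (h:0 v:0)
  [2] (0,1) acc=27 (h:5 v:4)
  [2] (1,0) acc=75 (h:6 v:8)
  [2] (1,1) acc=63 (h:9 v:7)
  [3] (0,1) acc=27 (h:0 v:0)
  [3] (1,0) acc=75 (h:0 v:0)
  [3] (1,1) acc=87 (h:6 v:4)

PE[1][1].acc = 87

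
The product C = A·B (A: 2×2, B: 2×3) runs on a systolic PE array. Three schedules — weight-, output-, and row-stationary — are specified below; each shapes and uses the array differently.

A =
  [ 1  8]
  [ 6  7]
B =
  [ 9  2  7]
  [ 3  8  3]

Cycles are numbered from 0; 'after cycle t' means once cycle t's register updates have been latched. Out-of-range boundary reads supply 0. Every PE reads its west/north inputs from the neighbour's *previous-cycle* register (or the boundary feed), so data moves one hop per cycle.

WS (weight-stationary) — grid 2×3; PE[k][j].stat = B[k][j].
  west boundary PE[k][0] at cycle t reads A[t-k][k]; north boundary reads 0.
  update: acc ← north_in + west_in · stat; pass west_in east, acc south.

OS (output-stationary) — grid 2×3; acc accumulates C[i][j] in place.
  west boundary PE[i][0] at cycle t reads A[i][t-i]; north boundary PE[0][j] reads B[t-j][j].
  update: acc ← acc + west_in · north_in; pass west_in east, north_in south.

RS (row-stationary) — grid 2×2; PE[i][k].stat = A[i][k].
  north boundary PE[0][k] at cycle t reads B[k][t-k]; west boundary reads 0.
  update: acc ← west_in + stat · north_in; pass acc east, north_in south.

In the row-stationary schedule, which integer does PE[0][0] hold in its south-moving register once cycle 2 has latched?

register = 7

Tracing RS — 2×2 array, target PE[0][0]:
  @0  [0,0]  acc 9  |  →9  ↓9
  @1  [0,0]  acc 2  |  →2  ↓2
  @2  [0,0]  acc 7  |  →7  ↓7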